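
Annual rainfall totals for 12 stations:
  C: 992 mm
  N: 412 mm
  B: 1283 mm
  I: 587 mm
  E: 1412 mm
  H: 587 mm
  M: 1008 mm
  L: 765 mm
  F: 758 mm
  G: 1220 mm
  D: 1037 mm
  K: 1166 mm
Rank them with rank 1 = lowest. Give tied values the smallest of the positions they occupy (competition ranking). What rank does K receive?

Sorted (ascending): 412, 587, 587, 758, 765, 992, 1008, 1037, 1166, 1220, 1283, 1412
The 2 values of 587 occupy positions 2–3 → each gets rank 2.
K has value 1166 mm → rank 9.

9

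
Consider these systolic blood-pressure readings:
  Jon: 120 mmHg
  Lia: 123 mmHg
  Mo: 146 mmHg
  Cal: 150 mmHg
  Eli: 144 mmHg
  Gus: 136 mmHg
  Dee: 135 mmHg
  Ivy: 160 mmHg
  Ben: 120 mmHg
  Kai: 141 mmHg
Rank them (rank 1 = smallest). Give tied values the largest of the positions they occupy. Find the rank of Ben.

2

Sorted (ascending): 120, 120, 123, 135, 136, 141, 144, 146, 150, 160
The 2 values of 120 occupy positions 1–2 → each gets rank 2.
Ben has value 120 mmHg → rank 2.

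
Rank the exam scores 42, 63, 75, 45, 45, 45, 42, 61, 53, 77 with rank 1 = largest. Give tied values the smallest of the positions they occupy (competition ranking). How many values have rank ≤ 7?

8

Sorted (descending): 77, 75, 63, 61, 53, 45, 45, 45, 42, 42
The 3 values of 45 occupy positions 6–8 → each gets rank 6.
The 2 values of 42 occupy positions 9–10 → each gets rank 9.
Ranks ≤ 7: {1, 2, 3, 4, 5, 6, 6, 6} → 8 values.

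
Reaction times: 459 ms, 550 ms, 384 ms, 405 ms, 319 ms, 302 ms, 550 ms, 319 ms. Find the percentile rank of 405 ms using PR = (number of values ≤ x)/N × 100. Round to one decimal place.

N = 8.
Strictly below 405: 4. Equal to 405: 1.
PR = 5/8 × 100 = 62.5

62.5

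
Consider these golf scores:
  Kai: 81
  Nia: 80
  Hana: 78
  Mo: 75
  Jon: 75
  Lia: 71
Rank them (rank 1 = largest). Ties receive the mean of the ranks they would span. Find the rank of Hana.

3

Sorted (descending): 81, 80, 78, 75, 75, 71
The 2 values of 75 occupy positions 4–5 → average rank (4+5)/2 = 4.5.
Hana has value 78 → rank 3.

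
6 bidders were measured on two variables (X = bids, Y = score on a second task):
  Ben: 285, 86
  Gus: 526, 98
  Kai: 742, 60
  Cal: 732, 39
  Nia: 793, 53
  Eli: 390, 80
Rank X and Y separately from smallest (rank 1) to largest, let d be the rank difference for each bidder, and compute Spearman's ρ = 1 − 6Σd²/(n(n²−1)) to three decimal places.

Ranks of variable 1: 1, 3, 5, 4, 6, 2
Ranks of variable 2: 5, 6, 3, 1, 2, 4
d = r₁ − r₂: -4, -3, 2, 3, 4, -2
d²: 16, 9, 4, 9, 16, 4; Σd² = 58
ρ = 1 − 6·58/(6·35) = 1 − 348/210 = -0.657

-0.657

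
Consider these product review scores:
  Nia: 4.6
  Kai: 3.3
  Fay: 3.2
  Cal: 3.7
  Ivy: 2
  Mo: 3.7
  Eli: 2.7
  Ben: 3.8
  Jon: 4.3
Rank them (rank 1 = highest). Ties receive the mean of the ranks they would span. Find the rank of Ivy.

9

Sorted (descending): 4.6, 4.3, 3.8, 3.7, 3.7, 3.3, 3.2, 2.7, 2
The 2 values of 3.7 occupy positions 4–5 → average rank (4+5)/2 = 4.5.
Ivy has value 2 → rank 9.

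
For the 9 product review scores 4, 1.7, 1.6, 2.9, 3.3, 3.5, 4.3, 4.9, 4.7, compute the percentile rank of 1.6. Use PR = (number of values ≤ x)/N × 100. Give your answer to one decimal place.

N = 9.
Strictly below 1.6: 0. Equal to 1.6: 1.
PR = 1/9 × 100 = 11.1

11.1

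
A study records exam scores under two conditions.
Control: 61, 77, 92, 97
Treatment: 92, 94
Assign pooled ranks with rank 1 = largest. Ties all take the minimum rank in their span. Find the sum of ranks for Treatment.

Sorted (descending): 97, 94, 92, 92, 77, 61
The 2 values of 92 occupy positions 3–4 → each gets rank 3.
Treatment values → pooled ranks: 92→3, 94→2
Rank sum = 3 + 2 = 5

5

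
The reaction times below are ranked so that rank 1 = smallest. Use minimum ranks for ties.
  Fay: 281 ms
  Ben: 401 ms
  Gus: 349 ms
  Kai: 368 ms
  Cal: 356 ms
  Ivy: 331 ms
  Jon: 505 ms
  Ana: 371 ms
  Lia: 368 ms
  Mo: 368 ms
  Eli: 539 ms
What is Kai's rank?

Sorted (ascending): 281, 331, 349, 356, 368, 368, 368, 371, 401, 505, 539
The 3 values of 368 occupy positions 5–7 → each gets rank 5.
Kai has value 368 ms → rank 5.

5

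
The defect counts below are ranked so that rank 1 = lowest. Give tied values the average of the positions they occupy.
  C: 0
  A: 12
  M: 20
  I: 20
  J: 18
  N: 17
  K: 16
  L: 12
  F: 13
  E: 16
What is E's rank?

5.5

Sorted (ascending): 0, 12, 12, 13, 16, 16, 17, 18, 20, 20
The 2 values of 12 occupy positions 2–3 → average rank (2+3)/2 = 2.5.
The 2 values of 16 occupy positions 5–6 → average rank (5+6)/2 = 5.5.
The 2 values of 20 occupy positions 9–10 → average rank (9+10)/2 = 9.5.
E has value 16 → rank 5.5.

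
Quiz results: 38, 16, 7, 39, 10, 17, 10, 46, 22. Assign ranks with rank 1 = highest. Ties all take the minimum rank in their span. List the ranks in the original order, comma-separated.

Sorted (descending): 46, 39, 38, 22, 17, 16, 10, 10, 7
The 2 values of 10 occupy positions 7–8 → each gets rank 7.

3, 6, 9, 2, 7, 5, 7, 1, 4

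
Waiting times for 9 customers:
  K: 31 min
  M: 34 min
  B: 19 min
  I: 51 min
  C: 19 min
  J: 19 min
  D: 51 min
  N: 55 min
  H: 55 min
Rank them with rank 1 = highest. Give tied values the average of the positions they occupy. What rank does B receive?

Sorted (descending): 55, 55, 51, 51, 34, 31, 19, 19, 19
The 2 values of 55 occupy positions 1–2 → average rank (1+2)/2 = 1.5.
The 2 values of 51 occupy positions 3–4 → average rank (3+4)/2 = 3.5.
The 3 values of 19 occupy positions 7–9 → average rank 8.
B has value 19 min → rank 8.

8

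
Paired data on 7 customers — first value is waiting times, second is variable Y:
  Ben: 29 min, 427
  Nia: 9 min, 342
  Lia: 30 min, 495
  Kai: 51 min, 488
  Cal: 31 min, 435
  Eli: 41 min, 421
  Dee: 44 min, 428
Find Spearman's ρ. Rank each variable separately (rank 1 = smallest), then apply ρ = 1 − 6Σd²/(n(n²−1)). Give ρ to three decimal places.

0.429

Ranks of variable 1: 2, 1, 3, 7, 4, 5, 6
Ranks of variable 2: 3, 1, 7, 6, 5, 2, 4
d = r₁ − r₂: -1, 0, -4, 1, -1, 3, 2
d²: 1, 0, 16, 1, 1, 9, 4; Σd² = 32
ρ = 1 − 6·32/(7·48) = 1 − 192/336 = 0.429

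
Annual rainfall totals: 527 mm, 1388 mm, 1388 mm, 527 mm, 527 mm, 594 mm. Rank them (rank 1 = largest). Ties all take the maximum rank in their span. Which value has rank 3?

Sorted (descending): 1388, 1388, 594, 527, 527, 527
The 2 values of 1388 occupy positions 1–2 → each gets rank 2.
The 3 values of 527 occupy positions 4–6 → each gets rank 6.
Rank 3 → value 594.

594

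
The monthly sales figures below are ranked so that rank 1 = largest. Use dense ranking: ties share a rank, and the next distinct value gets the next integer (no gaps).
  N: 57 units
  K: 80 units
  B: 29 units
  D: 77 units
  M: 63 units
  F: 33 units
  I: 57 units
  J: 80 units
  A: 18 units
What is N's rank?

Sorted (descending): 80, 80, 77, 63, 57, 57, 33, 29, 18
The 2 values of 80 share dense rank 1.
The 2 values of 57 share dense rank 4.
Remaining distinct values take the next consecutive integers.
N has value 57 units → rank 4.

4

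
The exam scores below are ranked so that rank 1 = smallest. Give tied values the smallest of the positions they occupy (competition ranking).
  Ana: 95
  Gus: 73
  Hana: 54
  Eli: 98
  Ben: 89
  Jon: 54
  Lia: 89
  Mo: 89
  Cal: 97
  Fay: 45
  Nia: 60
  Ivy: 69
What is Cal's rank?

Sorted (ascending): 45, 54, 54, 60, 69, 73, 89, 89, 89, 95, 97, 98
The 2 values of 54 occupy positions 2–3 → each gets rank 2.
The 3 values of 89 occupy positions 7–9 → each gets rank 7.
Cal has value 97 → rank 11.

11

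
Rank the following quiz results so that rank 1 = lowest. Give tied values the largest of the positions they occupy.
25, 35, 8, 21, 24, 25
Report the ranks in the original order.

Sorted (ascending): 8, 21, 24, 25, 25, 35
The 2 values of 25 occupy positions 4–5 → each gets rank 5.

5, 6, 1, 2, 3, 5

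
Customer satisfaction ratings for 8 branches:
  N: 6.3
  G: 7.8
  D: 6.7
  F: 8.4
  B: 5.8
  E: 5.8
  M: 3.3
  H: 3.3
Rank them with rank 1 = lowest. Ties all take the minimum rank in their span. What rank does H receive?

Sorted (ascending): 3.3, 3.3, 5.8, 5.8, 6.3, 6.7, 7.8, 8.4
The 2 values of 3.3 occupy positions 1–2 → each gets rank 1.
The 2 values of 5.8 occupy positions 3–4 → each gets rank 3.
H has value 3.3 → rank 1.

1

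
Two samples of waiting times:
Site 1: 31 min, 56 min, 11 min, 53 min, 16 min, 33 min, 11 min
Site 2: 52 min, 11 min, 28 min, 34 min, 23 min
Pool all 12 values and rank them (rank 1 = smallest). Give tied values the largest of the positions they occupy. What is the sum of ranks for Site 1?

Sorted (ascending): 11, 11, 11, 16, 23, 28, 31, 33, 34, 52, 53, 56
The 3 values of 11 occupy positions 1–3 → each gets rank 3.
Site 1 values → pooled ranks: 31→7, 56→12, 11→3, 53→11, 16→4, 33→8, 11→3
Rank sum = 7 + 12 + 3 + 11 + 4 + 8 + 3 = 48

48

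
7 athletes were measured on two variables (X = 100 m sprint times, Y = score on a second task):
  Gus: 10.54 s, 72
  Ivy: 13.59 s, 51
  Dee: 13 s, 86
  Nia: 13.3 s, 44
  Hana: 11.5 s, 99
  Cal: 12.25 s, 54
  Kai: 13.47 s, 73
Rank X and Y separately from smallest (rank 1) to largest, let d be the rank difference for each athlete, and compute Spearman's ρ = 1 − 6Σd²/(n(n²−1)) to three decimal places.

Ranks of variable 1: 1, 7, 4, 5, 2, 3, 6
Ranks of variable 2: 4, 2, 6, 1, 7, 3, 5
d = r₁ − r₂: -3, 5, -2, 4, -5, 0, 1
d²: 9, 25, 4, 16, 25, 0, 1; Σd² = 80
ρ = 1 − 6·80/(7·48) = 1 − 480/336 = -0.429

-0.429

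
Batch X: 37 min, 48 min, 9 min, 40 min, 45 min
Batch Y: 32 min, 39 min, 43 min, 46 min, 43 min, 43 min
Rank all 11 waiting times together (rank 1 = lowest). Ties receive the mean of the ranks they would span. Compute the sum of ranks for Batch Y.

37

Sorted (ascending): 9, 32, 37, 39, 40, 43, 43, 43, 45, 46, 48
The 3 values of 43 occupy positions 6–8 → average rank 7.
Batch Y values → pooled ranks: 32→2, 39→4, 43→7, 46→10, 43→7, 43→7
Rank sum = 2 + 4 + 7 + 10 + 7 + 7 = 37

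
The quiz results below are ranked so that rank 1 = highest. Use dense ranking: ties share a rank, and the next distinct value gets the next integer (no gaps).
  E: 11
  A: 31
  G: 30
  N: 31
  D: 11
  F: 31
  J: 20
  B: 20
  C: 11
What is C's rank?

Sorted (descending): 31, 31, 31, 30, 20, 20, 11, 11, 11
The 3 values of 31 share dense rank 1.
The 2 values of 20 share dense rank 3.
The 3 values of 11 share dense rank 4.
Remaining distinct values take the next consecutive integers.
C has value 11 → rank 4.

4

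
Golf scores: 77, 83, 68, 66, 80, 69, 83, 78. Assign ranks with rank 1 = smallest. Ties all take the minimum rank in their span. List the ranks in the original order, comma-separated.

Sorted (ascending): 66, 68, 69, 77, 78, 80, 83, 83
The 2 values of 83 occupy positions 7–8 → each gets rank 7.

4, 7, 2, 1, 6, 3, 7, 5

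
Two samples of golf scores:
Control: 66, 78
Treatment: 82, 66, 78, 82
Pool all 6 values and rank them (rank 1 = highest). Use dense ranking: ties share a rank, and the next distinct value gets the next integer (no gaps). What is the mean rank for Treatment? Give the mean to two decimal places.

1.75

Sorted (descending): 82, 82, 78, 78, 66, 66
The 2 values of 82 share dense rank 1.
The 2 values of 78 share dense rank 2.
The 2 values of 66 share dense rank 3.
Treatment values → pooled ranks: 82→1, 66→3, 78→2, 82→1
Mean rank = (1 + 3 + 2 + 1) / 4 = 1.75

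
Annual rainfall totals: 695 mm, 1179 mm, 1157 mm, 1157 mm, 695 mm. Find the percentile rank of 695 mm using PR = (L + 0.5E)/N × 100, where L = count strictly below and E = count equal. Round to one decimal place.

20.0

N = 5.
Strictly below 695: 0. Equal to 695: 2.
PR = (0 + 0.5·2)/5 × 100 = 20.0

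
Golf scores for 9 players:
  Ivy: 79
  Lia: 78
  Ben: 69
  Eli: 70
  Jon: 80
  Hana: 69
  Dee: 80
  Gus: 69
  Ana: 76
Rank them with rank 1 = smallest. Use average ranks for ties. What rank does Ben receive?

2

Sorted (ascending): 69, 69, 69, 70, 76, 78, 79, 80, 80
The 3 values of 69 occupy positions 1–3 → average rank 2.
The 2 values of 80 occupy positions 8–9 → average rank (8+9)/2 = 8.5.
Ben has value 69 → rank 2.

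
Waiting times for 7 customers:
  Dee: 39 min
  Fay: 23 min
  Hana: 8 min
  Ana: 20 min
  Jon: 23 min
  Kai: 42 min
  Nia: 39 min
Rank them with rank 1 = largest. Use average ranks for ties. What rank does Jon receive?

4.5

Sorted (descending): 42, 39, 39, 23, 23, 20, 8
The 2 values of 39 occupy positions 2–3 → average rank (2+3)/2 = 2.5.
The 2 values of 23 occupy positions 4–5 → average rank (4+5)/2 = 4.5.
Jon has value 23 min → rank 4.5.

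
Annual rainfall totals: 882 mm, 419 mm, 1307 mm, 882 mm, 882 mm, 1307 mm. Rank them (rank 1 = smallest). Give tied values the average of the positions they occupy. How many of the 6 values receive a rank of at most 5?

4

Sorted (ascending): 419, 882, 882, 882, 1307, 1307
The 3 values of 882 occupy positions 2–4 → average rank 3.
The 2 values of 1307 occupy positions 5–6 → average rank (5+6)/2 = 5.5.
Ranks ≤ 5: {1, 3, 3, 3} → 4 values.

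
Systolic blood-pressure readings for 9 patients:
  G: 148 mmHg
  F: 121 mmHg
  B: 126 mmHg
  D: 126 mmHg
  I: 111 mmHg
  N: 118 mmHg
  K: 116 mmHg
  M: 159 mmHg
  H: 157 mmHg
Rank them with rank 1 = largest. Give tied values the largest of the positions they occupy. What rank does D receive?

5

Sorted (descending): 159, 157, 148, 126, 126, 121, 118, 116, 111
The 2 values of 126 occupy positions 4–5 → each gets rank 5.
D has value 126 mmHg → rank 5.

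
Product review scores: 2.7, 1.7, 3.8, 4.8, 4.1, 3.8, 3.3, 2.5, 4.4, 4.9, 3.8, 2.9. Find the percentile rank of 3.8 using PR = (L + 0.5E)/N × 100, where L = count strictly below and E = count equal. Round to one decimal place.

N = 12.
Strictly below 3.8: 5. Equal to 3.8: 3.
PR = (5 + 0.5·3)/12 × 100 = 54.2

54.2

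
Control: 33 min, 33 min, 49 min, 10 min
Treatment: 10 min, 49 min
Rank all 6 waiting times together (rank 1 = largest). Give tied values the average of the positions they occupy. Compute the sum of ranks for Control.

Sorted (descending): 49, 49, 33, 33, 10, 10
The 2 values of 49 occupy positions 1–2 → average rank (1+2)/2 = 1.5.
The 2 values of 33 occupy positions 3–4 → average rank (3+4)/2 = 3.5.
The 2 values of 10 occupy positions 5–6 → average rank (5+6)/2 = 5.5.
Control values → pooled ranks: 33→3.5, 33→3.5, 49→1.5, 10→5.5
Rank sum = 3.5 + 3.5 + 1.5 + 5.5 = 14

14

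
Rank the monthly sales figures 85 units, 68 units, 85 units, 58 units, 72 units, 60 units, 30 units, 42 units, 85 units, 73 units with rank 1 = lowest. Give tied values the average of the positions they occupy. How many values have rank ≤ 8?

7

Sorted (ascending): 30, 42, 58, 60, 68, 72, 73, 85, 85, 85
The 3 values of 85 occupy positions 8–10 → average rank 9.
Ranks ≤ 8: {1, 2, 3, 4, 5, 6, 7} → 7 values.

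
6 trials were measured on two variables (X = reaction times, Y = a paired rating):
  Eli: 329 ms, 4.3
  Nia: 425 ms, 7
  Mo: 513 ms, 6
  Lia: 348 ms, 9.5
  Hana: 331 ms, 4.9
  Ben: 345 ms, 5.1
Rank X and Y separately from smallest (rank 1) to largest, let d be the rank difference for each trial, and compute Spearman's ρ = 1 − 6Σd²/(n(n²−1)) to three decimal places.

Ranks of variable 1: 1, 5, 6, 4, 2, 3
Ranks of variable 2: 1, 5, 4, 6, 2, 3
d = r₁ − r₂: 0, 0, 2, -2, 0, 0
d²: 0, 0, 4, 4, 0, 0; Σd² = 8
ρ = 1 − 6·8/(6·35) = 1 − 48/210 = 0.771

0.771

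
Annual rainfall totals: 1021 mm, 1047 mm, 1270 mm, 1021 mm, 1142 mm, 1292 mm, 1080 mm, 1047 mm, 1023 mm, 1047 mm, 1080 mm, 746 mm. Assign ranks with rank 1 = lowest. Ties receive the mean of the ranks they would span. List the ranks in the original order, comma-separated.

2.5, 6, 11, 2.5, 10, 12, 8.5, 6, 4, 6, 8.5, 1

Sorted (ascending): 746, 1021, 1021, 1023, 1047, 1047, 1047, 1080, 1080, 1142, 1270, 1292
The 2 values of 1021 occupy positions 2–3 → average rank (2+3)/2 = 2.5.
The 3 values of 1047 occupy positions 5–7 → average rank 6.
The 2 values of 1080 occupy positions 8–9 → average rank (8+9)/2 = 8.5.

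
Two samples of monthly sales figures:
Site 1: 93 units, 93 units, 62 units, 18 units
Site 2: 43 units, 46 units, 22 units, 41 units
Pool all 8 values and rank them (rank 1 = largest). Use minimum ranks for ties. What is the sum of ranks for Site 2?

22

Sorted (descending): 93, 93, 62, 46, 43, 41, 22, 18
The 2 values of 93 occupy positions 1–2 → each gets rank 1.
Site 2 values → pooled ranks: 43→5, 46→4, 22→7, 41→6
Rank sum = 5 + 4 + 7 + 6 = 22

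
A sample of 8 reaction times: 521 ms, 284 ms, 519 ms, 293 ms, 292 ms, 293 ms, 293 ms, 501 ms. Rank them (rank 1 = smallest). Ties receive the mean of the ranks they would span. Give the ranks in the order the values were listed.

8, 1, 7, 4, 2, 4, 4, 6

Sorted (ascending): 284, 292, 293, 293, 293, 501, 519, 521
The 3 values of 293 occupy positions 3–5 → average rank 4.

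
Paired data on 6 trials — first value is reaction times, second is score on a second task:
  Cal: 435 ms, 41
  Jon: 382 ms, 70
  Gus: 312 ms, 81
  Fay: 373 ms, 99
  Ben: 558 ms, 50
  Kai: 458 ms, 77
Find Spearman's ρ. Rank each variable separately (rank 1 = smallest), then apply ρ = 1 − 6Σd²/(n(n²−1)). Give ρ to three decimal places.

-0.657

Ranks of variable 1: 4, 3, 1, 2, 6, 5
Ranks of variable 2: 1, 3, 5, 6, 2, 4
d = r₁ − r₂: 3, 0, -4, -4, 4, 1
d²: 9, 0, 16, 16, 16, 1; Σd² = 58
ρ = 1 − 6·58/(6·35) = 1 − 348/210 = -0.657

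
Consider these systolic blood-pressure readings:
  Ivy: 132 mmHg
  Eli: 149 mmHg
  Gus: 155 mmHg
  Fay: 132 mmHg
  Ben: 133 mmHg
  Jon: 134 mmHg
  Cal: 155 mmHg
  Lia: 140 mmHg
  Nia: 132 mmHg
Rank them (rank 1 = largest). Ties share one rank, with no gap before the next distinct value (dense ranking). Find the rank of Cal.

1

Sorted (descending): 155, 155, 149, 140, 134, 133, 132, 132, 132
The 2 values of 155 share dense rank 1.
The 3 values of 132 share dense rank 6.
Remaining distinct values take the next consecutive integers.
Cal has value 155 mmHg → rank 1.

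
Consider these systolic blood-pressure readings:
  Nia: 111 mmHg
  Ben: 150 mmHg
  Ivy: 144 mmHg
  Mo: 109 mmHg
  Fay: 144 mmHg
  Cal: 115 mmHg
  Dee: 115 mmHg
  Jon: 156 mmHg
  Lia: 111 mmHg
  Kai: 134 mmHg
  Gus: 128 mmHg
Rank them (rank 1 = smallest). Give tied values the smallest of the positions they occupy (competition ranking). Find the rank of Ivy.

8

Sorted (ascending): 109, 111, 111, 115, 115, 128, 134, 144, 144, 150, 156
The 2 values of 111 occupy positions 2–3 → each gets rank 2.
The 2 values of 115 occupy positions 4–5 → each gets rank 4.
The 2 values of 144 occupy positions 8–9 → each gets rank 8.
Ivy has value 144 mmHg → rank 8.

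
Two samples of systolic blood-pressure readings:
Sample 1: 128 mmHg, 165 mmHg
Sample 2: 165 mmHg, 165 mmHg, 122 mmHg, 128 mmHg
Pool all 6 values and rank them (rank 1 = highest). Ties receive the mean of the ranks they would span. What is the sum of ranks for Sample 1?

6.5

Sorted (descending): 165, 165, 165, 128, 128, 122
The 3 values of 165 occupy positions 1–3 → average rank 2.
The 2 values of 128 occupy positions 4–5 → average rank (4+5)/2 = 4.5.
Sample 1 values → pooled ranks: 128→4.5, 165→2
Rank sum = 4.5 + 2 = 6.5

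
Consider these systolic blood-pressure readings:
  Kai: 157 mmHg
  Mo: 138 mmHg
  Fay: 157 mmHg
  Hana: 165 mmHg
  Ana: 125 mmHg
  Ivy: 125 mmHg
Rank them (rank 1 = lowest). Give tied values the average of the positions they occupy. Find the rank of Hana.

6

Sorted (ascending): 125, 125, 138, 157, 157, 165
The 2 values of 125 occupy positions 1–2 → average rank (1+2)/2 = 1.5.
The 2 values of 157 occupy positions 4–5 → average rank (4+5)/2 = 4.5.
Hana has value 165 mmHg → rank 6.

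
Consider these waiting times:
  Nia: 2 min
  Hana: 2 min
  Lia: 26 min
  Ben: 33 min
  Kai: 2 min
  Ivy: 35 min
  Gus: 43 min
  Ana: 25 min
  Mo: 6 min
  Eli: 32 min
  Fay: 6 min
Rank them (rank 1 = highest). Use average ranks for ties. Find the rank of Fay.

Sorted (descending): 43, 35, 33, 32, 26, 25, 6, 6, 2, 2, 2
The 2 values of 6 occupy positions 7–8 → average rank (7+8)/2 = 7.5.
The 3 values of 2 occupy positions 9–11 → average rank 10.
Fay has value 6 min → rank 7.5.

7.5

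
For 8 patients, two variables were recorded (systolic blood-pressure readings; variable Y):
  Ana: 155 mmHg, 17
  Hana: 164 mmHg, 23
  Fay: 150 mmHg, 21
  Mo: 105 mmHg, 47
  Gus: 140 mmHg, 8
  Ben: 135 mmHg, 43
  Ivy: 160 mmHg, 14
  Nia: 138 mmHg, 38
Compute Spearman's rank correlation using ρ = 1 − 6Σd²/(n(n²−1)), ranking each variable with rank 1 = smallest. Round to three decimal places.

-0.619

Ranks of variable 1: 6, 8, 5, 1, 4, 2, 7, 3
Ranks of variable 2: 3, 5, 4, 8, 1, 7, 2, 6
d = r₁ − r₂: 3, 3, 1, -7, 3, -5, 5, -3
d²: 9, 9, 1, 49, 9, 25, 25, 9; Σd² = 136
ρ = 1 − 6·136/(8·63) = 1 − 816/504 = -0.619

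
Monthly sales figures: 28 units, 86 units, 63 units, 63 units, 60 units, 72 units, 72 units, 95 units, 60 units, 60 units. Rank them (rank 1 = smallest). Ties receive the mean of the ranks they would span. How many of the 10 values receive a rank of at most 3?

4

Sorted (ascending): 28, 60, 60, 60, 63, 63, 72, 72, 86, 95
The 3 values of 60 occupy positions 2–4 → average rank 3.
The 2 values of 63 occupy positions 5–6 → average rank (5+6)/2 = 5.5.
The 2 values of 72 occupy positions 7–8 → average rank (7+8)/2 = 7.5.
Ranks ≤ 3: {1, 3, 3, 3} → 4 values.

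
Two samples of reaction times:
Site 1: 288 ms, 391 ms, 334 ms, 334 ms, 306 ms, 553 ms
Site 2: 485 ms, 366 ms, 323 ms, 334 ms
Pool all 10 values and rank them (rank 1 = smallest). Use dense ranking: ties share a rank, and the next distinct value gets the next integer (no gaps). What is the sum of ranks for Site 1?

Sorted (ascending): 288, 306, 323, 334, 334, 334, 366, 391, 485, 553
The 3 values of 334 share dense rank 4.
Remaining distinct values take the next consecutive integers.
Site 1 values → pooled ranks: 288→1, 391→6, 334→4, 334→4, 306→2, 553→8
Rank sum = 1 + 6 + 4 + 4 + 2 + 8 = 25

25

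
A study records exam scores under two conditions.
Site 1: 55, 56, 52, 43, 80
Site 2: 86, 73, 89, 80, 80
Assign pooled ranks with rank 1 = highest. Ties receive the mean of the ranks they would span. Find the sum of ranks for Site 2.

Sorted (descending): 89, 86, 80, 80, 80, 73, 56, 55, 52, 43
The 3 values of 80 occupy positions 3–5 → average rank 4.
Site 2 values → pooled ranks: 86→2, 73→6, 89→1, 80→4, 80→4
Rank sum = 2 + 6 + 1 + 4 + 4 = 17

17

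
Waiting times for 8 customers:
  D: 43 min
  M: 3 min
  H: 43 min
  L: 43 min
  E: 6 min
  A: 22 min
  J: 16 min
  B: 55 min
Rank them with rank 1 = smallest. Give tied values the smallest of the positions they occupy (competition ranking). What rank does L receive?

Sorted (ascending): 3, 6, 16, 22, 43, 43, 43, 55
The 3 values of 43 occupy positions 5–7 → each gets rank 5.
L has value 43 min → rank 5.

5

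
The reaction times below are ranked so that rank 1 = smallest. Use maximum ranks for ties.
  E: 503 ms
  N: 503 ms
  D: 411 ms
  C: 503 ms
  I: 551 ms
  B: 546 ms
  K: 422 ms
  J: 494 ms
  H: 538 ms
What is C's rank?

6

Sorted (ascending): 411, 422, 494, 503, 503, 503, 538, 546, 551
The 3 values of 503 occupy positions 4–6 → each gets rank 6.
C has value 503 ms → rank 6.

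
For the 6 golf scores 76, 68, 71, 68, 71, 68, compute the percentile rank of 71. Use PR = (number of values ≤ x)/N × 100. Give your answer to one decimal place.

83.3

N = 6.
Strictly below 71: 3. Equal to 71: 2.
PR = 5/6 × 100 = 83.3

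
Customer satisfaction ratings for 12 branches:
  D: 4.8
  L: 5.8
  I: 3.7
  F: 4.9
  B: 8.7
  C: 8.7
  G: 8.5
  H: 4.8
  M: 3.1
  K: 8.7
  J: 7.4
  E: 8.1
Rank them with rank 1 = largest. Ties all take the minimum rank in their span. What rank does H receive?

9

Sorted (descending): 8.7, 8.7, 8.7, 8.5, 8.1, 7.4, 5.8, 4.9, 4.8, 4.8, 3.7, 3.1
The 3 values of 8.7 occupy positions 1–3 → each gets rank 1.
The 2 values of 4.8 occupy positions 9–10 → each gets rank 9.
H has value 4.8 → rank 9.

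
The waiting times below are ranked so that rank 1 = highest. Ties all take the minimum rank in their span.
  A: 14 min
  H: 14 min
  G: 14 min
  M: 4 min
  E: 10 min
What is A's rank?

1

Sorted (descending): 14, 14, 14, 10, 4
The 3 values of 14 occupy positions 1–3 → each gets rank 1.
A has value 14 min → rank 1.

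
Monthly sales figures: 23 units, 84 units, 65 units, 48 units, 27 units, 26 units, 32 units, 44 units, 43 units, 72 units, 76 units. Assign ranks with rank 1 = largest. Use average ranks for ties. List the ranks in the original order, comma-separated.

11, 1, 4, 5, 9, 10, 8, 6, 7, 3, 2

Sorted (descending): 84, 76, 72, 65, 48, 44, 43, 32, 27, 26, 23
No ties — each value takes its position as its rank.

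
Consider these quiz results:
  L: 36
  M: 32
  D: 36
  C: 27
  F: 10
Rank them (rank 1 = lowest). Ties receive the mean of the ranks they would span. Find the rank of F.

Sorted (ascending): 10, 27, 32, 36, 36
The 2 values of 36 occupy positions 4–5 → average rank (4+5)/2 = 4.5.
F has value 10 → rank 1.

1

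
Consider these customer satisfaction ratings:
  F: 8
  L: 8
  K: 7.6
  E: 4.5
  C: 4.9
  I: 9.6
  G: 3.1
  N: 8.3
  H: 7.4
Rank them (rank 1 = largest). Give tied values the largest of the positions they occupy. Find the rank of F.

Sorted (descending): 9.6, 8.3, 8, 8, 7.6, 7.4, 4.9, 4.5, 3.1
The 2 values of 8 occupy positions 3–4 → each gets rank 4.
F has value 8 → rank 4.

4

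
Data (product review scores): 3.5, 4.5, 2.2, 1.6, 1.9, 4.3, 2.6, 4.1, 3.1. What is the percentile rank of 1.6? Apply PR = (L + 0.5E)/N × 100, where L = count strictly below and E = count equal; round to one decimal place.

N = 9.
Strictly below 1.6: 0. Equal to 1.6: 1.
PR = (0 + 0.5·1)/9 × 100 = 5.6

5.6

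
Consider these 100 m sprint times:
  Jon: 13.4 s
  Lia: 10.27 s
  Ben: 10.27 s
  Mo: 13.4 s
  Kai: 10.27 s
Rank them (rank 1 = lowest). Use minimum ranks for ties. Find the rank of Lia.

1

Sorted (ascending): 10.27, 10.27, 10.27, 13.4, 13.4
The 3 values of 10.27 occupy positions 1–3 → each gets rank 1.
The 2 values of 13.4 occupy positions 4–5 → each gets rank 4.
Lia has value 10.27 s → rank 1.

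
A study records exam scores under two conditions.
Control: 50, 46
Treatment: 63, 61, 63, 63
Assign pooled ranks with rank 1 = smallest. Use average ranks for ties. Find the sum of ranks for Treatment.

18

Sorted (ascending): 46, 50, 61, 63, 63, 63
The 3 values of 63 occupy positions 4–6 → average rank 5.
Treatment values → pooled ranks: 63→5, 61→3, 63→5, 63→5
Rank sum = 5 + 3 + 5 + 5 = 18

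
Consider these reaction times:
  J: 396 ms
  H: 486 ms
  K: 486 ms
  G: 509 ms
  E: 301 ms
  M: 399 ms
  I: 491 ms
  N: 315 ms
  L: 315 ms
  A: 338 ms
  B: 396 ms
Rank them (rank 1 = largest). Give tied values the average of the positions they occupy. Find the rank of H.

Sorted (descending): 509, 491, 486, 486, 399, 396, 396, 338, 315, 315, 301
The 2 values of 486 occupy positions 3–4 → average rank (3+4)/2 = 3.5.
The 2 values of 396 occupy positions 6–7 → average rank (6+7)/2 = 6.5.
The 2 values of 315 occupy positions 9–10 → average rank (9+10)/2 = 9.5.
H has value 486 ms → rank 3.5.

3.5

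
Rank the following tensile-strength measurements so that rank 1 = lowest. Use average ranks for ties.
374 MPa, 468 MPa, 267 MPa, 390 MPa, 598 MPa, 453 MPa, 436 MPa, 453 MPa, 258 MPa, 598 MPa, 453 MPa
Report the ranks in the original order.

3, 9, 2, 4, 10.5, 7, 5, 7, 1, 10.5, 7

Sorted (ascending): 258, 267, 374, 390, 436, 453, 453, 453, 468, 598, 598
The 3 values of 453 occupy positions 6–8 → average rank 7.
The 2 values of 598 occupy positions 10–11 → average rank (10+11)/2 = 10.5.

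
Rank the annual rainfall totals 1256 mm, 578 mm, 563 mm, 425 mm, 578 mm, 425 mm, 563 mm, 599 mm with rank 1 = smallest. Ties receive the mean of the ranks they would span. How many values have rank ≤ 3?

2

Sorted (ascending): 425, 425, 563, 563, 578, 578, 599, 1256
The 2 values of 425 occupy positions 1–2 → average rank (1+2)/2 = 1.5.
The 2 values of 563 occupy positions 3–4 → average rank (3+4)/2 = 3.5.
The 2 values of 578 occupy positions 5–6 → average rank (5+6)/2 = 5.5.
Ranks ≤ 3: {1.5, 1.5} → 2 values.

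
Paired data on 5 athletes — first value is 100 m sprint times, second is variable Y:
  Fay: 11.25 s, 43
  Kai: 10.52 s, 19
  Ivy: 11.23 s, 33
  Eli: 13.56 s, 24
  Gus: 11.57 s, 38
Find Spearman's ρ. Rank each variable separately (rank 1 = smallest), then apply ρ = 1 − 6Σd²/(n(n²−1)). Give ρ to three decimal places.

0.300

Ranks of variable 1: 3, 1, 2, 5, 4
Ranks of variable 2: 5, 1, 3, 2, 4
d = r₁ − r₂: -2, 0, -1, 3, 0
d²: 4, 0, 1, 9, 0; Σd² = 14
ρ = 1 − 6·14/(5·24) = 1 − 84/120 = 0.300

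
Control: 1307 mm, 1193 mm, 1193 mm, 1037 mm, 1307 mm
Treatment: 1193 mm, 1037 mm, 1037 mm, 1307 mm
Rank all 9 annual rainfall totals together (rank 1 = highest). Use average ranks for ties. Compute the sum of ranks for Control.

22

Sorted (descending): 1307, 1307, 1307, 1193, 1193, 1193, 1037, 1037, 1037
The 3 values of 1307 occupy positions 1–3 → average rank 2.
The 3 values of 1193 occupy positions 4–6 → average rank 5.
The 3 values of 1037 occupy positions 7–9 → average rank 8.
Control values → pooled ranks: 1307→2, 1193→5, 1193→5, 1037→8, 1307→2
Rank sum = 2 + 5 + 5 + 8 + 2 = 22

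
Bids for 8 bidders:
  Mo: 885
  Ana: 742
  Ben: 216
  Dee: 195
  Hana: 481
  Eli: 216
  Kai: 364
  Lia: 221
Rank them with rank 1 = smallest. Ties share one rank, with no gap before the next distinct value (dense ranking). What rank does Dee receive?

1

Sorted (ascending): 195, 216, 216, 221, 364, 481, 742, 885
The 2 values of 216 share dense rank 2.
Remaining distinct values take the next consecutive integers.
Dee has value 195 → rank 1.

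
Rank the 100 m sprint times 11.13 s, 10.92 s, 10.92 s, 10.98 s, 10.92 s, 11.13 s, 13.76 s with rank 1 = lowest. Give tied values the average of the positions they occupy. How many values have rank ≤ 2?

3

Sorted (ascending): 10.92, 10.92, 10.92, 10.98, 11.13, 11.13, 13.76
The 3 values of 10.92 occupy positions 1–3 → average rank 2.
The 2 values of 11.13 occupy positions 5–6 → average rank (5+6)/2 = 5.5.
Ranks ≤ 2: {2, 2, 2} → 3 values.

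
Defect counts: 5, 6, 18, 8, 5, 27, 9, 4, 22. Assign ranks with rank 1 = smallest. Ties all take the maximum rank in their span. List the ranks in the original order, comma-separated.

3, 4, 7, 5, 3, 9, 6, 1, 8

Sorted (ascending): 4, 5, 5, 6, 8, 9, 18, 22, 27
The 2 values of 5 occupy positions 2–3 → each gets rank 3.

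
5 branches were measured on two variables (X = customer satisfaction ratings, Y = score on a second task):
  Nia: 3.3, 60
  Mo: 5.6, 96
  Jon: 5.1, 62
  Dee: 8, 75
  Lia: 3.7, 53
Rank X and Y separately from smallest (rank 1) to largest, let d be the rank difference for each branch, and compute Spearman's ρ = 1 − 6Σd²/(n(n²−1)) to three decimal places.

0.800

Ranks of variable 1: 1, 4, 3, 5, 2
Ranks of variable 2: 2, 5, 3, 4, 1
d = r₁ − r₂: -1, -1, 0, 1, 1
d²: 1, 1, 0, 1, 1; Σd² = 4
ρ = 1 − 6·4/(5·24) = 1 − 24/120 = 0.800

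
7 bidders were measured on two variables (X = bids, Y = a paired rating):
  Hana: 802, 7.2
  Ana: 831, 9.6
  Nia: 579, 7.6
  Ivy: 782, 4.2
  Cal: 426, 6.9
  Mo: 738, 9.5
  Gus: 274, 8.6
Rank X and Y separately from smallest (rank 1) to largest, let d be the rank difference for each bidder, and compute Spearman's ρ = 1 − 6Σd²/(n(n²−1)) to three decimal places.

0.179

Ranks of variable 1: 6, 7, 3, 5, 2, 4, 1
Ranks of variable 2: 3, 7, 4, 1, 2, 6, 5
d = r₁ − r₂: 3, 0, -1, 4, 0, -2, -4
d²: 9, 0, 1, 16, 0, 4, 16; Σd² = 46
ρ = 1 − 6·46/(7·48) = 1 − 276/336 = 0.179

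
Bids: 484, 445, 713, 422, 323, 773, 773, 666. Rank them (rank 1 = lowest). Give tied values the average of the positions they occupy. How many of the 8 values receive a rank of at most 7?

6

Sorted (ascending): 323, 422, 445, 484, 666, 713, 773, 773
The 2 values of 773 occupy positions 7–8 → average rank (7+8)/2 = 7.5.
Ranks ≤ 7: {1, 2, 3, 4, 5, 6} → 6 values.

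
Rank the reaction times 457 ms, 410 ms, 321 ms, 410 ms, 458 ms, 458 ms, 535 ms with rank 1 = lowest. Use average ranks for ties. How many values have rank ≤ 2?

Sorted (ascending): 321, 410, 410, 457, 458, 458, 535
The 2 values of 410 occupy positions 2–3 → average rank (2+3)/2 = 2.5.
The 2 values of 458 occupy positions 5–6 → average rank (5+6)/2 = 5.5.
Ranks ≤ 2: {1} → 1 value.

1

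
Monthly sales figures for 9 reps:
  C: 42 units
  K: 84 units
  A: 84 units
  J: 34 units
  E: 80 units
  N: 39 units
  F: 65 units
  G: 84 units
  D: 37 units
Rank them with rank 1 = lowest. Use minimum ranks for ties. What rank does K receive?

Sorted (ascending): 34, 37, 39, 42, 65, 80, 84, 84, 84
The 3 values of 84 occupy positions 7–9 → each gets rank 7.
K has value 84 units → rank 7.

7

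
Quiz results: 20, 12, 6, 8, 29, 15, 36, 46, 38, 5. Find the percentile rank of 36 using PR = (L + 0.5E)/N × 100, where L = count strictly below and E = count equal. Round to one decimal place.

N = 10.
Strictly below 36: 7. Equal to 36: 1.
PR = (7 + 0.5·1)/10 × 100 = 75.0

75.0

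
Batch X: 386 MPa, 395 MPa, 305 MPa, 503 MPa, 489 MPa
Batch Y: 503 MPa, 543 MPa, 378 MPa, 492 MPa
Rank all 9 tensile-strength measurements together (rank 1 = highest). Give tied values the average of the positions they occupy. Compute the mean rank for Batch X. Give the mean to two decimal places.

Sorted (descending): 543, 503, 503, 492, 489, 395, 386, 378, 305
The 2 values of 503 occupy positions 2–3 → average rank (2+3)/2 = 2.5.
Batch X values → pooled ranks: 386→7, 395→6, 305→9, 503→2.5, 489→5
Mean rank = (7 + 6 + 9 + 2.5 + 5) / 5 = 5.90

5.90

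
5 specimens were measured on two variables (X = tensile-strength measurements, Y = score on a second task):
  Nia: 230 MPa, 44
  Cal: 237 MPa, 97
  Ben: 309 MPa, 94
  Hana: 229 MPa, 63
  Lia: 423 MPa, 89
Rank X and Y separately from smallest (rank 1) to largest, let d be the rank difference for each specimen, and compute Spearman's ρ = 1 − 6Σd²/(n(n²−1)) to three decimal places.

0.500

Ranks of variable 1: 2, 3, 4, 1, 5
Ranks of variable 2: 1, 5, 4, 2, 3
d = r₁ − r₂: 1, -2, 0, -1, 2
d²: 1, 4, 0, 1, 4; Σd² = 10
ρ = 1 − 6·10/(5·24) = 1 − 60/120 = 0.500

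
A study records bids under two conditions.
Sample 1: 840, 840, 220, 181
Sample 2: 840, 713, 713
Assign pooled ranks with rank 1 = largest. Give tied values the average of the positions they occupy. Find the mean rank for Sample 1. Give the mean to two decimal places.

Sorted (descending): 840, 840, 840, 713, 713, 220, 181
The 3 values of 840 occupy positions 1–3 → average rank 2.
The 2 values of 713 occupy positions 4–5 → average rank (4+5)/2 = 4.5.
Sample 1 values → pooled ranks: 840→2, 840→2, 220→6, 181→7
Mean rank = (2 + 2 + 6 + 7) / 4 = 4.25

4.25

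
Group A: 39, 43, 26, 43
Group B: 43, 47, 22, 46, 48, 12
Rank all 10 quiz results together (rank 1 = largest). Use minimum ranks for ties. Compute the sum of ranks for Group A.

23

Sorted (descending): 48, 47, 46, 43, 43, 43, 39, 26, 22, 12
The 3 values of 43 occupy positions 4–6 → each gets rank 4.
Group A values → pooled ranks: 39→7, 43→4, 26→8, 43→4
Rank sum = 7 + 4 + 8 + 4 = 23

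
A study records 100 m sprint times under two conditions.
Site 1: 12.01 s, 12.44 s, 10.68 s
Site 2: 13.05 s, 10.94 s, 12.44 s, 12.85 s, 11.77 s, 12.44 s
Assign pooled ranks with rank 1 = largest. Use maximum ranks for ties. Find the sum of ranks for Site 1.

Sorted (descending): 13.05, 12.85, 12.44, 12.44, 12.44, 12.01, 11.77, 10.94, 10.68
The 3 values of 12.44 occupy positions 3–5 → each gets rank 5.
Site 1 values → pooled ranks: 12.01→6, 12.44→5, 10.68→9
Rank sum = 6 + 5 + 9 = 20

20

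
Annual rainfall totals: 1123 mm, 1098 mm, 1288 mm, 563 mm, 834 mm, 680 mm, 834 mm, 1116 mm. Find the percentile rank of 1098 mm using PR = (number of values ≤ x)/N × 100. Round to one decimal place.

62.5

N = 8.
Strictly below 1098: 4. Equal to 1098: 1.
PR = 5/8 × 100 = 62.5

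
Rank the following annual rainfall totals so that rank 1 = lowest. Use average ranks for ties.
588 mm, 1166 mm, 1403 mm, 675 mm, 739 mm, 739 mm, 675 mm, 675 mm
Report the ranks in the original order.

Sorted (ascending): 588, 675, 675, 675, 739, 739, 1166, 1403
The 3 values of 675 occupy positions 2–4 → average rank 3.
The 2 values of 739 occupy positions 5–6 → average rank (5+6)/2 = 5.5.

1, 7, 8, 3, 5.5, 5.5, 3, 3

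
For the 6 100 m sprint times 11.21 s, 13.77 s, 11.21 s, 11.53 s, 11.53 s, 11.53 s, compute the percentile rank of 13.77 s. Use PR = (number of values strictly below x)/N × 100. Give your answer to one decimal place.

83.3

N = 6.
Strictly below 13.77: 5. Equal to 13.77: 1.
PR = 5/6 × 100 = 83.3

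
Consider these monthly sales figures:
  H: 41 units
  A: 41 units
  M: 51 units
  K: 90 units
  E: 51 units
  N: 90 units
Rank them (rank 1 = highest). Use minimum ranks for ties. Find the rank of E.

3

Sorted (descending): 90, 90, 51, 51, 41, 41
The 2 values of 90 occupy positions 1–2 → each gets rank 1.
The 2 values of 51 occupy positions 3–4 → each gets rank 3.
The 2 values of 41 occupy positions 5–6 → each gets rank 5.
E has value 51 units → rank 3.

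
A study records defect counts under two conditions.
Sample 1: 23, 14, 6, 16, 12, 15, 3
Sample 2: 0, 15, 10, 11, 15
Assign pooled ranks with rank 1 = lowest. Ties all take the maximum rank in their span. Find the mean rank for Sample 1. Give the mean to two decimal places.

Sorted (ascending): 0, 3, 6, 10, 11, 12, 14, 15, 15, 15, 16, 23
The 3 values of 15 occupy positions 8–10 → each gets rank 10.
Sample 1 values → pooled ranks: 23→12, 14→7, 6→3, 16→11, 12→6, 15→10, 3→2
Mean rank = (12 + 7 + 3 + 11 + 6 + 10 + 2) / 7 = 7.29

7.29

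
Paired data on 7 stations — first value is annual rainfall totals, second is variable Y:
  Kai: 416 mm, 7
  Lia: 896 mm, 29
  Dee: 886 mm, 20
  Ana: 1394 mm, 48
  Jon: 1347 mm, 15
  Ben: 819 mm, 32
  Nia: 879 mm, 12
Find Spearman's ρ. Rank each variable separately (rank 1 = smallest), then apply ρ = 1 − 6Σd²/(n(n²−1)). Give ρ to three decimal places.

Ranks of variable 1: 1, 5, 4, 7, 6, 2, 3
Ranks of variable 2: 1, 5, 4, 7, 3, 6, 2
d = r₁ − r₂: 0, 0, 0, 0, 3, -4, 1
d²: 0, 0, 0, 0, 9, 16, 1; Σd² = 26
ρ = 1 − 6·26/(7·48) = 1 − 156/336 = 0.536

0.536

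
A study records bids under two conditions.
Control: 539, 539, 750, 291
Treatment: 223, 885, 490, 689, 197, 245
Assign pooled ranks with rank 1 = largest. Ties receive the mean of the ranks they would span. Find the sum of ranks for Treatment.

37

Sorted (descending): 885, 750, 689, 539, 539, 490, 291, 245, 223, 197
The 2 values of 539 occupy positions 4–5 → average rank (4+5)/2 = 4.5.
Treatment values → pooled ranks: 223→9, 885→1, 490→6, 689→3, 197→10, 245→8
Rank sum = 9 + 1 + 6 + 3 + 10 + 8 = 37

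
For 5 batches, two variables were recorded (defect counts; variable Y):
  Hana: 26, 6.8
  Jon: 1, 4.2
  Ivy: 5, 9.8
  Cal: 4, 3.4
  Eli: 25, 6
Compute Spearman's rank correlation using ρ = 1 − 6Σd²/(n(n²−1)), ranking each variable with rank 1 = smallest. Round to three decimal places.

Ranks of variable 1: 5, 1, 3, 2, 4
Ranks of variable 2: 4, 2, 5, 1, 3
d = r₁ − r₂: 1, -1, -2, 1, 1
d²: 1, 1, 4, 1, 1; Σd² = 8
ρ = 1 − 6·8/(5·24) = 1 − 48/120 = 0.600

0.600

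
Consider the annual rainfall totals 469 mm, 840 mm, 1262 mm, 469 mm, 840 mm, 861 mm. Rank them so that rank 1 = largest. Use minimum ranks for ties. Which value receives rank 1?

Sorted (descending): 1262, 861, 840, 840, 469, 469
The 2 values of 840 occupy positions 3–4 → each gets rank 3.
The 2 values of 469 occupy positions 5–6 → each gets rank 5.
Rank 1 → value 1262.

1262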